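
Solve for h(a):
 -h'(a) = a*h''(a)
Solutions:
 h(a) = C1 + C2*log(a)


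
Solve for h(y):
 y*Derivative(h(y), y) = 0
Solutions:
 h(y) = C1


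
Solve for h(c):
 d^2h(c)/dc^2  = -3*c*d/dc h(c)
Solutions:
 h(c) = C1 + C2*erf(sqrt(6)*c/2)


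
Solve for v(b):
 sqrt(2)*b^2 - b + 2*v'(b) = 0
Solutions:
 v(b) = C1 - sqrt(2)*b^3/6 + b^2/4


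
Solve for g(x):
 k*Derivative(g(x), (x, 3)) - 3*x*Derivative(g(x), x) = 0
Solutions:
 g(x) = C1 + Integral(C2*airyai(3^(1/3)*x*(1/k)^(1/3)) + C3*airybi(3^(1/3)*x*(1/k)^(1/3)), x)


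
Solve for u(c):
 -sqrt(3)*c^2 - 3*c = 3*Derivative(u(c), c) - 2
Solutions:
 u(c) = C1 - sqrt(3)*c^3/9 - c^2/2 + 2*c/3


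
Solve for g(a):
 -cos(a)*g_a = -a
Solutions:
 g(a) = C1 + Integral(a/cos(a), a)


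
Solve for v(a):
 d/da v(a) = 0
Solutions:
 v(a) = C1


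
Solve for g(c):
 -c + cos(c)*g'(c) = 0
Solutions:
 g(c) = C1 + Integral(c/cos(c), c)


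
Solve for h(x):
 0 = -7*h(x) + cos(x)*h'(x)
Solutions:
 h(x) = C1*sqrt(sin(x) + 1)*(sin(x)^3 + 3*sin(x)^2 + 3*sin(x) + 1)/(sqrt(sin(x) - 1)*(sin(x)^3 - 3*sin(x)^2 + 3*sin(x) - 1))


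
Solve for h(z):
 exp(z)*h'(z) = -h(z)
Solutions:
 h(z) = C1*exp(exp(-z))


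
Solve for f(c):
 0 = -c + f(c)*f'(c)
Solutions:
 f(c) = -sqrt(C1 + c^2)
 f(c) = sqrt(C1 + c^2)


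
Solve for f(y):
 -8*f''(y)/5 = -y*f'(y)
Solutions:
 f(y) = C1 + C2*erfi(sqrt(5)*y/4)


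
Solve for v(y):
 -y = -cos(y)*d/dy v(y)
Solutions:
 v(y) = C1 + Integral(y/cos(y), y)


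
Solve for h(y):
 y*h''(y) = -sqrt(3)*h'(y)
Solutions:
 h(y) = C1 + C2*y^(1 - sqrt(3))


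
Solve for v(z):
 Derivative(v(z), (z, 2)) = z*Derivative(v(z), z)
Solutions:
 v(z) = C1 + C2*erfi(sqrt(2)*z/2)


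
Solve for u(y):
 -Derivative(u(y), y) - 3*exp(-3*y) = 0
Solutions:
 u(y) = C1 + exp(-3*y)


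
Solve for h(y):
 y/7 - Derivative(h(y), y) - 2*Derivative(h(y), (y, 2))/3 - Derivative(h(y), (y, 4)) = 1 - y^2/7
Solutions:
 h(y) = C1 + C2*exp(2^(1/3)*y*(-4/(27 + sqrt(761))^(1/3) + 2^(1/3)*(27 + sqrt(761))^(1/3))/12)*sin(2^(1/3)*sqrt(3)*y*(4/(27 + sqrt(761))^(1/3) + 2^(1/3)*(27 + sqrt(761))^(1/3))/12) + C3*exp(2^(1/3)*y*(-4/(27 + sqrt(761))^(1/3) + 2^(1/3)*(27 + sqrt(761))^(1/3))/12)*cos(2^(1/3)*sqrt(3)*y*(4/(27 + sqrt(761))^(1/3) + 2^(1/3)*(27 + sqrt(761))^(1/3))/12) + C4*exp(-2^(1/3)*y*(-4/(27 + sqrt(761))^(1/3) + 2^(1/3)*(27 + sqrt(761))^(1/3))/6) + y^3/21 - y^2/42 - 61*y/63


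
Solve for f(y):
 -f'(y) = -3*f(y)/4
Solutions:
 f(y) = C1*exp(3*y/4)


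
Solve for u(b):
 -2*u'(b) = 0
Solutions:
 u(b) = C1


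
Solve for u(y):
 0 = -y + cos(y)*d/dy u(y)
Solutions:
 u(y) = C1 + Integral(y/cos(y), y)


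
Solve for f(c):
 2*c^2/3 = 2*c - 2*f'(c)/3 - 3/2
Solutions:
 f(c) = C1 - c^3/3 + 3*c^2/2 - 9*c/4


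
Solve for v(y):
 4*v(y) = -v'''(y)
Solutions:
 v(y) = C3*exp(-2^(2/3)*y) + (C1*sin(2^(2/3)*sqrt(3)*y/2) + C2*cos(2^(2/3)*sqrt(3)*y/2))*exp(2^(2/3)*y/2)


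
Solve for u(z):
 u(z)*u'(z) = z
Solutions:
 u(z) = -sqrt(C1 + z^2)
 u(z) = sqrt(C1 + z^2)


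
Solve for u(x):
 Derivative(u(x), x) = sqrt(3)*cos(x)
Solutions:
 u(x) = C1 + sqrt(3)*sin(x)


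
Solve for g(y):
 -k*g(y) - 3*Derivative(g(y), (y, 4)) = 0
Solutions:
 g(y) = C1*exp(-3^(3/4)*y*(-k)^(1/4)/3) + C2*exp(3^(3/4)*y*(-k)^(1/4)/3) + C3*exp(-3^(3/4)*I*y*(-k)^(1/4)/3) + C4*exp(3^(3/4)*I*y*(-k)^(1/4)/3)


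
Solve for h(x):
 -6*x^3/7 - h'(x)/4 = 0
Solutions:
 h(x) = C1 - 6*x^4/7


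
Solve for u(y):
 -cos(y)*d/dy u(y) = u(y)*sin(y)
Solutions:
 u(y) = C1*cos(y)


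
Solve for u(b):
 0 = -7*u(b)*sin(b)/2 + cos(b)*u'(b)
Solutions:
 u(b) = C1/cos(b)^(7/2)


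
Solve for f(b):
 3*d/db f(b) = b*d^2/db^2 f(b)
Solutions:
 f(b) = C1 + C2*b^4


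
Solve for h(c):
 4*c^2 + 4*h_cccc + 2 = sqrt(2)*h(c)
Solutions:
 h(c) = C1*exp(-2^(5/8)*c/2) + C2*exp(2^(5/8)*c/2) + C3*sin(2^(5/8)*c/2) + C4*cos(2^(5/8)*c/2) + 2*sqrt(2)*c^2 + sqrt(2)


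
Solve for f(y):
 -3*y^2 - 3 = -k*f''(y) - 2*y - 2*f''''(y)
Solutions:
 f(y) = C1 + C2*y + C3*exp(-sqrt(2)*y*sqrt(-k)/2) + C4*exp(sqrt(2)*y*sqrt(-k)/2) + y^4/(4*k) - y^3/(3*k) + y^2*(3/2 - 6/k)/k


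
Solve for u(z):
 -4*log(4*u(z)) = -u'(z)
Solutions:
 -Integral(1/(log(_y) + 2*log(2)), (_y, u(z)))/4 = C1 - z


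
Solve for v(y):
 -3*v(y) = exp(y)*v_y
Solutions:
 v(y) = C1*exp(3*exp(-y))


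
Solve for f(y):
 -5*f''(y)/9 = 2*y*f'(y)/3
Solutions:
 f(y) = C1 + C2*erf(sqrt(15)*y/5)


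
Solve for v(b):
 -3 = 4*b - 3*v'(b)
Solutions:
 v(b) = C1 + 2*b^2/3 + b


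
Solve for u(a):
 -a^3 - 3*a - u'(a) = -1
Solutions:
 u(a) = C1 - a^4/4 - 3*a^2/2 + a


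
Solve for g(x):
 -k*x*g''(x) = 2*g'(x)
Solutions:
 g(x) = C1 + x^(((re(k) - 2)*re(k) + im(k)^2)/(re(k)^2 + im(k)^2))*(C2*sin(2*log(x)*Abs(im(k))/(re(k)^2 + im(k)^2)) + C3*cos(2*log(x)*im(k)/(re(k)^2 + im(k)^2)))


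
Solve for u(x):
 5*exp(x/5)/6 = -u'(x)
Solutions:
 u(x) = C1 - 25*exp(x/5)/6


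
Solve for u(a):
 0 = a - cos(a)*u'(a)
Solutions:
 u(a) = C1 + Integral(a/cos(a), a)


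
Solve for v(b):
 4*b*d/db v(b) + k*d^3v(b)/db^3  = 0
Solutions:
 v(b) = C1 + Integral(C2*airyai(2^(2/3)*b*(-1/k)^(1/3)) + C3*airybi(2^(2/3)*b*(-1/k)^(1/3)), b)


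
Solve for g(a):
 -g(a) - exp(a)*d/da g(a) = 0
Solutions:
 g(a) = C1*exp(exp(-a))


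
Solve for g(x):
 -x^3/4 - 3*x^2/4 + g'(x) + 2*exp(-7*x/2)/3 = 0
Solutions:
 g(x) = C1 + x^4/16 + x^3/4 + 4*exp(-7*x/2)/21


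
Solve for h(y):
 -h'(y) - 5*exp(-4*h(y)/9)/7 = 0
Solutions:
 h(y) = 9*log(-I*(C1 - 20*y/63)^(1/4))
 h(y) = 9*log(I*(C1 - 20*y/63)^(1/4))
 h(y) = 9*log(-(C1 - 20*y/63)^(1/4))
 h(y) = 9*log(C1 - 20*y/63)/4


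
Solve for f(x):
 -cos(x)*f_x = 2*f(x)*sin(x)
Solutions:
 f(x) = C1*cos(x)^2


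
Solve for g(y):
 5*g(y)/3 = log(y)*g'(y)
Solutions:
 g(y) = C1*exp(5*li(y)/3)


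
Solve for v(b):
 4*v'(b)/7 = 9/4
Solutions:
 v(b) = C1 + 63*b/16


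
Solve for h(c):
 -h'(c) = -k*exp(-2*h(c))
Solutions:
 h(c) = log(-sqrt(C1 + 2*c*k))
 h(c) = log(C1 + 2*c*k)/2


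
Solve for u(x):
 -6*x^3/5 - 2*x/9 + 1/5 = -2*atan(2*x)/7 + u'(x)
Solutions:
 u(x) = C1 - 3*x^4/10 - x^2/9 + 2*x*atan(2*x)/7 + x/5 - log(4*x^2 + 1)/14


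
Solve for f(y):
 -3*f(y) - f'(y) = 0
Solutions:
 f(y) = C1*exp(-3*y)


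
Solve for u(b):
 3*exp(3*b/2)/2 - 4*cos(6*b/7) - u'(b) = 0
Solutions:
 u(b) = C1 + exp(3*b/2) - 14*sin(6*b/7)/3


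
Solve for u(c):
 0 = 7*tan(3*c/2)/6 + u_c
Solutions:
 u(c) = C1 + 7*log(cos(3*c/2))/9


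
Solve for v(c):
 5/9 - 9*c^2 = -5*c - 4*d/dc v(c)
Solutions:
 v(c) = C1 + 3*c^3/4 - 5*c^2/8 - 5*c/36


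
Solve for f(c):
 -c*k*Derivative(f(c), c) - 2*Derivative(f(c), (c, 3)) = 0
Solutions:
 f(c) = C1 + Integral(C2*airyai(2^(2/3)*c*(-k)^(1/3)/2) + C3*airybi(2^(2/3)*c*(-k)^(1/3)/2), c)


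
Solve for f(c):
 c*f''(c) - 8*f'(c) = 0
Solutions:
 f(c) = C1 + C2*c^9


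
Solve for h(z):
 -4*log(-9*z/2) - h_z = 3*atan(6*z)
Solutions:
 h(z) = C1 - 4*z*log(-z) - 3*z*atan(6*z) - 8*z*log(3) + 4*z*log(2) + 4*z + log(36*z^2 + 1)/4


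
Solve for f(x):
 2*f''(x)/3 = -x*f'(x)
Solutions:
 f(x) = C1 + C2*erf(sqrt(3)*x/2)


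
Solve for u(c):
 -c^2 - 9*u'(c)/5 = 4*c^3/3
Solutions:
 u(c) = C1 - 5*c^4/27 - 5*c^3/27


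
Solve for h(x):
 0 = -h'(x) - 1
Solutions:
 h(x) = C1 - x


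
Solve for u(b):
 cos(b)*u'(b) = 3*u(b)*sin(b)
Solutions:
 u(b) = C1/cos(b)^3


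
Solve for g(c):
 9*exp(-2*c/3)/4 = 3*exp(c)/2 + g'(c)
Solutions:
 g(c) = C1 - 3*exp(c)/2 - 27*exp(-2*c/3)/8


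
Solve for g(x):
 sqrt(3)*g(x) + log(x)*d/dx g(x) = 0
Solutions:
 g(x) = C1*exp(-sqrt(3)*li(x))


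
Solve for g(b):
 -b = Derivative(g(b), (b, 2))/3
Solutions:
 g(b) = C1 + C2*b - b^3/2


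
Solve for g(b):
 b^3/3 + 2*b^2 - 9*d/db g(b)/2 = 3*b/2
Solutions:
 g(b) = C1 + b^4/54 + 4*b^3/27 - b^2/6


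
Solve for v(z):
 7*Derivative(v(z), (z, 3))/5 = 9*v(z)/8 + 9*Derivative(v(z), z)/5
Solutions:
 v(z) = C1*exp(-z*(8*3^(2/3)*98^(1/3)/(sqrt(5649) + 105)^(1/3) + 84^(1/3)*(sqrt(5649) + 105)^(1/3))/56)*sin(3^(1/6)*z*(-28^(1/3)*3^(2/3)*(sqrt(5649) + 105)^(1/3) + 24*98^(1/3)/(sqrt(5649) + 105)^(1/3))/56) + C2*exp(-z*(8*3^(2/3)*98^(1/3)/(sqrt(5649) + 105)^(1/3) + 84^(1/3)*(sqrt(5649) + 105)^(1/3))/56)*cos(3^(1/6)*z*(-28^(1/3)*3^(2/3)*(sqrt(5649) + 105)^(1/3) + 24*98^(1/3)/(sqrt(5649) + 105)^(1/3))/56) + C3*exp(z*(8*3^(2/3)*98^(1/3)/(sqrt(5649) + 105)^(1/3) + 84^(1/3)*(sqrt(5649) + 105)^(1/3))/28)


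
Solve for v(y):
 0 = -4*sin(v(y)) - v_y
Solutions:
 v(y) = -acos((-C1 - exp(8*y))/(C1 - exp(8*y))) + 2*pi
 v(y) = acos((-C1 - exp(8*y))/(C1 - exp(8*y)))


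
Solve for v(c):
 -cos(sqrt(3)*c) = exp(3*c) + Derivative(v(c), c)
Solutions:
 v(c) = C1 - exp(3*c)/3 - sqrt(3)*sin(sqrt(3)*c)/3


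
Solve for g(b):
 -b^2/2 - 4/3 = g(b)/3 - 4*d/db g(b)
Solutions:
 g(b) = C1*exp(b/12) - 3*b^2/2 - 36*b - 436


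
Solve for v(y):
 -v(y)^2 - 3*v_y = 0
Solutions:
 v(y) = 3/(C1 + y)


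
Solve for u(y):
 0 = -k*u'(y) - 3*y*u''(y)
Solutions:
 u(y) = C1 + y^(1 - re(k)/3)*(C2*sin(log(y)*Abs(im(k))/3) + C3*cos(log(y)*im(k)/3))


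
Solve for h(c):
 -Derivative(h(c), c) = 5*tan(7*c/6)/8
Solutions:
 h(c) = C1 + 15*log(cos(7*c/6))/28


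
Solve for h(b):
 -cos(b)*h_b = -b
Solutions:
 h(b) = C1 + Integral(b/cos(b), b)


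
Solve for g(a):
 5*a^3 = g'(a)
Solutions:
 g(a) = C1 + 5*a^4/4


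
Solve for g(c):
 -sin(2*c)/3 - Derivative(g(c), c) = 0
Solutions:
 g(c) = C1 + cos(2*c)/6


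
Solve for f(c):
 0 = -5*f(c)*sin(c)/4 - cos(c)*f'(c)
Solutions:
 f(c) = C1*cos(c)^(5/4)


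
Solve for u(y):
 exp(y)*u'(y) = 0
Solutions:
 u(y) = C1


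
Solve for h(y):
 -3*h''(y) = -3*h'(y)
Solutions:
 h(y) = C1 + C2*exp(y)


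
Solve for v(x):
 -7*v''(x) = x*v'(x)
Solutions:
 v(x) = C1 + C2*erf(sqrt(14)*x/14)


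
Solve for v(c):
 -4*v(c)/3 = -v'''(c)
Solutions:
 v(c) = C3*exp(6^(2/3)*c/3) + (C1*sin(2^(2/3)*3^(1/6)*c/2) + C2*cos(2^(2/3)*3^(1/6)*c/2))*exp(-6^(2/3)*c/6)


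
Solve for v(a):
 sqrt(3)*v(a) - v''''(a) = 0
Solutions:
 v(a) = C1*exp(-3^(1/8)*a) + C2*exp(3^(1/8)*a) + C3*sin(3^(1/8)*a) + C4*cos(3^(1/8)*a)


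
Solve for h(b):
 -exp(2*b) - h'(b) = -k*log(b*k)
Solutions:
 h(b) = C1 + b*k*log(b*k) - b*k - exp(2*b)/2


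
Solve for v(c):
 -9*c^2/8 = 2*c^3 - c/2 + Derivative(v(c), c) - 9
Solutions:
 v(c) = C1 - c^4/2 - 3*c^3/8 + c^2/4 + 9*c


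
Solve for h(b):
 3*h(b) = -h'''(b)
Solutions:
 h(b) = C3*exp(-3^(1/3)*b) + (C1*sin(3^(5/6)*b/2) + C2*cos(3^(5/6)*b/2))*exp(3^(1/3)*b/2)


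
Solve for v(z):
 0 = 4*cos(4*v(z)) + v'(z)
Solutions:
 v(z) = -asin((C1 + exp(32*z))/(C1 - exp(32*z)))/4 + pi/4
 v(z) = asin((C1 + exp(32*z))/(C1 - exp(32*z)))/4


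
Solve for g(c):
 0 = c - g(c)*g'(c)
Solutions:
 g(c) = -sqrt(C1 + c^2)
 g(c) = sqrt(C1 + c^2)


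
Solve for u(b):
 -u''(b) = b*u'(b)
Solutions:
 u(b) = C1 + C2*erf(sqrt(2)*b/2)


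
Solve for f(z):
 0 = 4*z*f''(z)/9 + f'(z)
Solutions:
 f(z) = C1 + C2/z^(5/4)


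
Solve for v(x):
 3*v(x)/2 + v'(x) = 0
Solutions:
 v(x) = C1*exp(-3*x/2)


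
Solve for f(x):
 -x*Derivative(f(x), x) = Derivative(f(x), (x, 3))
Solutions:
 f(x) = C1 + Integral(C2*airyai(-x) + C3*airybi(-x), x)


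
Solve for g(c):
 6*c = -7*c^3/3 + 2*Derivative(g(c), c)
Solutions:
 g(c) = C1 + 7*c^4/24 + 3*c^2/2


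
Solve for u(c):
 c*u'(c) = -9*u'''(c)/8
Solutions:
 u(c) = C1 + Integral(C2*airyai(-2*3^(1/3)*c/3) + C3*airybi(-2*3^(1/3)*c/3), c)


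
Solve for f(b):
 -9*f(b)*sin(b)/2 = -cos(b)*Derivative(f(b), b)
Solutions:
 f(b) = C1/cos(b)^(9/2)


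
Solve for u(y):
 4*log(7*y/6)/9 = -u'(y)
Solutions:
 u(y) = C1 - 4*y*log(y)/9 - 4*y*log(7)/9 + 4*y/9 + 4*y*log(6)/9


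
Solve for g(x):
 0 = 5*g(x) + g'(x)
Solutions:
 g(x) = C1*exp(-5*x)


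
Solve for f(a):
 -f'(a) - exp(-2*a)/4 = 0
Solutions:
 f(a) = C1 + exp(-2*a)/8


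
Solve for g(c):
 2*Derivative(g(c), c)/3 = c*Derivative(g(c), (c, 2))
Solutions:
 g(c) = C1 + C2*c^(5/3)


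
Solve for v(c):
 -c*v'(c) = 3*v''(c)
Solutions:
 v(c) = C1 + C2*erf(sqrt(6)*c/6)


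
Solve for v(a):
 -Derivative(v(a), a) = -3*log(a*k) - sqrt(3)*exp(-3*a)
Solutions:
 v(a) = C1 + 3*a*log(a*k) - 3*a - sqrt(3)*exp(-3*a)/3


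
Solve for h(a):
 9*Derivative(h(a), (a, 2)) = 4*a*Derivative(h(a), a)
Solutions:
 h(a) = C1 + C2*erfi(sqrt(2)*a/3)


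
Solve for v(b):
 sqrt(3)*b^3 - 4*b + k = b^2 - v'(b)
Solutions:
 v(b) = C1 - sqrt(3)*b^4/4 + b^3/3 + 2*b^2 - b*k


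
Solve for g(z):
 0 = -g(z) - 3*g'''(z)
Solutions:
 g(z) = C3*exp(-3^(2/3)*z/3) + (C1*sin(3^(1/6)*z/2) + C2*cos(3^(1/6)*z/2))*exp(3^(2/3)*z/6)


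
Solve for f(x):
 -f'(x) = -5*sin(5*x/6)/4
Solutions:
 f(x) = C1 - 3*cos(5*x/6)/2


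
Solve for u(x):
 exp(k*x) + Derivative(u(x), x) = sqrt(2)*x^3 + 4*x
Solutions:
 u(x) = C1 + sqrt(2)*x^4/4 + 2*x^2 - exp(k*x)/k


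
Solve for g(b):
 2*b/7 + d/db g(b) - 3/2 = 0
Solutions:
 g(b) = C1 - b^2/7 + 3*b/2


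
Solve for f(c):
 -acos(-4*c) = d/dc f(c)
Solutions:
 f(c) = C1 - c*acos(-4*c) - sqrt(1 - 16*c^2)/4


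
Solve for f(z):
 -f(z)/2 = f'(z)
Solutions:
 f(z) = C1*exp(-z/2)


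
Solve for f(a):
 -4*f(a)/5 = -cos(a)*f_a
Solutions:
 f(a) = C1*(sin(a) + 1)^(2/5)/(sin(a) - 1)^(2/5)


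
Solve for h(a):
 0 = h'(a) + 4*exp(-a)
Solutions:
 h(a) = C1 + 4*exp(-a)


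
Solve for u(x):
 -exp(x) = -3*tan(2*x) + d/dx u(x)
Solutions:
 u(x) = C1 - exp(x) - 3*log(cos(2*x))/2


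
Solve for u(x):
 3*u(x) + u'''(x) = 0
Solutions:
 u(x) = C3*exp(-3^(1/3)*x) + (C1*sin(3^(5/6)*x/2) + C2*cos(3^(5/6)*x/2))*exp(3^(1/3)*x/2)


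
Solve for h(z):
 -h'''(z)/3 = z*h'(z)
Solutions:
 h(z) = C1 + Integral(C2*airyai(-3^(1/3)*z) + C3*airybi(-3^(1/3)*z), z)


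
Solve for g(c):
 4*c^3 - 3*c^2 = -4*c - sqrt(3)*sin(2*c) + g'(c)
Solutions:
 g(c) = C1 + c^4 - c^3 + 2*c^2 - sqrt(3)*cos(2*c)/2


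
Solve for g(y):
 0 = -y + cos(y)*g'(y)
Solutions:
 g(y) = C1 + Integral(y/cos(y), y)


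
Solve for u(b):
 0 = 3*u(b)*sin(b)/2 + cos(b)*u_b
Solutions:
 u(b) = C1*cos(b)^(3/2)


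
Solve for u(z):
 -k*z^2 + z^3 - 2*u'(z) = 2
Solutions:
 u(z) = C1 - k*z^3/6 + z^4/8 - z


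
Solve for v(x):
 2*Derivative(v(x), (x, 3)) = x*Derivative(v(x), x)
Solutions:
 v(x) = C1 + Integral(C2*airyai(2^(2/3)*x/2) + C3*airybi(2^(2/3)*x/2), x)


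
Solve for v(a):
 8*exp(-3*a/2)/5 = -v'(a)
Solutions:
 v(a) = C1 + 16*exp(-3*a/2)/15


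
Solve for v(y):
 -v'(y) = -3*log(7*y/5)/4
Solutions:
 v(y) = C1 + 3*y*log(y)/4 - 3*y*log(5)/4 - 3*y/4 + 3*y*log(7)/4


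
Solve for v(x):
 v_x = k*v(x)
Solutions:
 v(x) = C1*exp(k*x)


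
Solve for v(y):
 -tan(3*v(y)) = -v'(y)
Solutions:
 v(y) = -asin(C1*exp(3*y))/3 + pi/3
 v(y) = asin(C1*exp(3*y))/3


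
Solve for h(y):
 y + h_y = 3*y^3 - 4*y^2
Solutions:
 h(y) = C1 + 3*y^4/4 - 4*y^3/3 - y^2/2


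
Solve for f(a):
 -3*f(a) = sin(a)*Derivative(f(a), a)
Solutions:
 f(a) = C1*(cos(a) + 1)^(3/2)/(cos(a) - 1)^(3/2)


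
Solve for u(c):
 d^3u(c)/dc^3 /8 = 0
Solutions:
 u(c) = C1 + C2*c + C3*c^2


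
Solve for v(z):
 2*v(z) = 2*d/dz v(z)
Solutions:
 v(z) = C1*exp(z)


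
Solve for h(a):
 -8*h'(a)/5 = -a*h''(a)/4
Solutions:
 h(a) = C1 + C2*a^(37/5)


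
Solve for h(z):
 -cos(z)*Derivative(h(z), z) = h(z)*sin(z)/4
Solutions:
 h(z) = C1*cos(z)^(1/4)


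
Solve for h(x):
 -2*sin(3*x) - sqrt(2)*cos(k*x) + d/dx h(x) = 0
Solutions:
 h(x) = C1 - 2*cos(3*x)/3 + sqrt(2)*sin(k*x)/k


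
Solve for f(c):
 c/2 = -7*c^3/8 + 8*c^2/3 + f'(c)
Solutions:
 f(c) = C1 + 7*c^4/32 - 8*c^3/9 + c^2/4


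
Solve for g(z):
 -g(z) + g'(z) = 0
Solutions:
 g(z) = C1*exp(z)


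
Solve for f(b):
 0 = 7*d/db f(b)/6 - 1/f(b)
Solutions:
 f(b) = -sqrt(C1 + 84*b)/7
 f(b) = sqrt(C1 + 84*b)/7


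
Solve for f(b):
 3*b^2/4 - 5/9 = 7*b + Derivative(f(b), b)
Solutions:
 f(b) = C1 + b^3/4 - 7*b^2/2 - 5*b/9


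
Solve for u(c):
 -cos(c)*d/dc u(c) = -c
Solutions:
 u(c) = C1 + Integral(c/cos(c), c)


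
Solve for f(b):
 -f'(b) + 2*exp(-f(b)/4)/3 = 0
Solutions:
 f(b) = 4*log(C1 + b/6)


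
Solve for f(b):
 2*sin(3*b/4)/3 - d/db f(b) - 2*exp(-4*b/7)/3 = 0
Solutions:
 f(b) = C1 - 8*cos(3*b/4)/9 + 7*exp(-4*b/7)/6


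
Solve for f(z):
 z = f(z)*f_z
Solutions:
 f(z) = -sqrt(C1 + z^2)
 f(z) = sqrt(C1 + z^2)


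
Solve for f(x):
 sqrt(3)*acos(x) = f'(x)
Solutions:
 f(x) = C1 + sqrt(3)*(x*acos(x) - sqrt(1 - x^2))


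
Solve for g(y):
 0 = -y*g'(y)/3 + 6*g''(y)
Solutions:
 g(y) = C1 + C2*erfi(y/6)


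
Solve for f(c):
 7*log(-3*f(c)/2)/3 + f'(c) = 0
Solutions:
 3*Integral(1/(log(-_y) - log(2) + log(3)), (_y, f(c)))/7 = C1 - c


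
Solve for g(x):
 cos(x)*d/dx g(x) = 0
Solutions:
 g(x) = C1


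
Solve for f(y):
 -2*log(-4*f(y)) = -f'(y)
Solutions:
 -Integral(1/(log(-_y) + 2*log(2)), (_y, f(y)))/2 = C1 - y


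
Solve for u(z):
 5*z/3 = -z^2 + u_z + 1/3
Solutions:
 u(z) = C1 + z^3/3 + 5*z^2/6 - z/3


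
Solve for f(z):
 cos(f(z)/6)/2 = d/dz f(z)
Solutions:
 -z/2 - 3*log(sin(f(z)/6) - 1) + 3*log(sin(f(z)/6) + 1) = C1


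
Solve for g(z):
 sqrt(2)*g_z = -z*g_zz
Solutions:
 g(z) = C1 + C2*z^(1 - sqrt(2))


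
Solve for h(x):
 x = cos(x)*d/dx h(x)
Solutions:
 h(x) = C1 + Integral(x/cos(x), x)


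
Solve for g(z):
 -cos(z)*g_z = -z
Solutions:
 g(z) = C1 + Integral(z/cos(z), z)


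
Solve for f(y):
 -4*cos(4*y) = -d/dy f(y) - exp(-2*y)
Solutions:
 f(y) = C1 + sin(4*y) + exp(-2*y)/2


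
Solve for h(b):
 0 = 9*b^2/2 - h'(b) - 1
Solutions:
 h(b) = C1 + 3*b^3/2 - b


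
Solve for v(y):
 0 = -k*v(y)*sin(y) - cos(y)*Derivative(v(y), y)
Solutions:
 v(y) = C1*exp(k*log(cos(y)))


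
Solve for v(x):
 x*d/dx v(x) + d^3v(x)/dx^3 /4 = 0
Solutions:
 v(x) = C1 + Integral(C2*airyai(-2^(2/3)*x) + C3*airybi(-2^(2/3)*x), x)


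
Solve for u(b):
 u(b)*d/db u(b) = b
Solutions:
 u(b) = -sqrt(C1 + b^2)
 u(b) = sqrt(C1 + b^2)


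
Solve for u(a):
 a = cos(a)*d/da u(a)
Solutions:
 u(a) = C1 + Integral(a/cos(a), a)


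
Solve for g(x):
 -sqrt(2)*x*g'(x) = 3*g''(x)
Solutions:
 g(x) = C1 + C2*erf(2^(3/4)*sqrt(3)*x/6)


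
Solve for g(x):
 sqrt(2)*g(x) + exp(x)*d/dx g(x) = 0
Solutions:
 g(x) = C1*exp(sqrt(2)*exp(-x))


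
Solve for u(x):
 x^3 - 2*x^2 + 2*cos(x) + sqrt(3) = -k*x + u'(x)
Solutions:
 u(x) = C1 + k*x^2/2 + x^4/4 - 2*x^3/3 + sqrt(3)*x + 2*sin(x)


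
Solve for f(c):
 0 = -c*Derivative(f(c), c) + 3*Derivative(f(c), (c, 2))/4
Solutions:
 f(c) = C1 + C2*erfi(sqrt(6)*c/3)


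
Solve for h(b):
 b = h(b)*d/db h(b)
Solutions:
 h(b) = -sqrt(C1 + b^2)
 h(b) = sqrt(C1 + b^2)


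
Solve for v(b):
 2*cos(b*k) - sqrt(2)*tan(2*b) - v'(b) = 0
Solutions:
 v(b) = C1 + 2*Piecewise((sin(b*k)/k, Ne(k, 0)), (b, True)) + sqrt(2)*log(cos(2*b))/2


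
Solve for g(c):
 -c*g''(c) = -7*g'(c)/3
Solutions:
 g(c) = C1 + C2*c^(10/3)


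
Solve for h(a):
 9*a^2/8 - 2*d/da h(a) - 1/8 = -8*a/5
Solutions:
 h(a) = C1 + 3*a^3/16 + 2*a^2/5 - a/16


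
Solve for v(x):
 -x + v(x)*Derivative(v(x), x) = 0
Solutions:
 v(x) = -sqrt(C1 + x^2)
 v(x) = sqrt(C1 + x^2)


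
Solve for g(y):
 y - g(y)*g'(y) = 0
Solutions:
 g(y) = -sqrt(C1 + y^2)
 g(y) = sqrt(C1 + y^2)


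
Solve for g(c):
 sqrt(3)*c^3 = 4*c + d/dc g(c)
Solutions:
 g(c) = C1 + sqrt(3)*c^4/4 - 2*c^2


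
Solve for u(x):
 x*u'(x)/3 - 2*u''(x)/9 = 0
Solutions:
 u(x) = C1 + C2*erfi(sqrt(3)*x/2)


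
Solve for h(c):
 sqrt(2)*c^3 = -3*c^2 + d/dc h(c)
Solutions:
 h(c) = C1 + sqrt(2)*c^4/4 + c^3


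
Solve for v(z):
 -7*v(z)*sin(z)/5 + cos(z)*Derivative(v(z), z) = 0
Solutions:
 v(z) = C1/cos(z)^(7/5)


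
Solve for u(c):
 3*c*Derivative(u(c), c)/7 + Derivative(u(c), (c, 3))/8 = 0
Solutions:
 u(c) = C1 + Integral(C2*airyai(-2*3^(1/3)*7^(2/3)*c/7) + C3*airybi(-2*3^(1/3)*7^(2/3)*c/7), c)


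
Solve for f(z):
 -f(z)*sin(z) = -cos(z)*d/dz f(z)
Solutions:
 f(z) = C1/cos(z)


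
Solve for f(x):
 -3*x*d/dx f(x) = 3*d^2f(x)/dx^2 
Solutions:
 f(x) = C1 + C2*erf(sqrt(2)*x/2)


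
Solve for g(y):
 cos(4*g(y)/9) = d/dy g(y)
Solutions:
 -y - 9*log(sin(4*g(y)/9) - 1)/8 + 9*log(sin(4*g(y)/9) + 1)/8 = C1


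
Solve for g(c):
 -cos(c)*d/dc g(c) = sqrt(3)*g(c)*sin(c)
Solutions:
 g(c) = C1*cos(c)^(sqrt(3))


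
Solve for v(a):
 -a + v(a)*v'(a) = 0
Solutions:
 v(a) = -sqrt(C1 + a^2)
 v(a) = sqrt(C1 + a^2)


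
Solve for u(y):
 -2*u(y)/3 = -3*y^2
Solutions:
 u(y) = 9*y^2/2


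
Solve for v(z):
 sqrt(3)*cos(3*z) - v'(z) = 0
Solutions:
 v(z) = C1 + sqrt(3)*sin(3*z)/3


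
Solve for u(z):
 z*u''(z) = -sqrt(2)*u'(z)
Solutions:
 u(z) = C1 + C2*z^(1 - sqrt(2))


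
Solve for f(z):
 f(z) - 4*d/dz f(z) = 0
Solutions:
 f(z) = C1*exp(z/4)


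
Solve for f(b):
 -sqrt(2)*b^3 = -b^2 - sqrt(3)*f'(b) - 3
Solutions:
 f(b) = C1 + sqrt(6)*b^4/12 - sqrt(3)*b^3/9 - sqrt(3)*b


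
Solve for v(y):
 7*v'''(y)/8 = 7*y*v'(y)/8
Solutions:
 v(y) = C1 + Integral(C2*airyai(y) + C3*airybi(y), y)


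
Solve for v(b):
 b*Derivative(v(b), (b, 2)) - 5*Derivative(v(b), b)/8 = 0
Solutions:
 v(b) = C1 + C2*b^(13/8)


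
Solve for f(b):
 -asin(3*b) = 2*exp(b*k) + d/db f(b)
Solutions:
 f(b) = C1 - b*asin(3*b) - sqrt(1 - 9*b^2)/3 - 2*Piecewise((exp(b*k)/k, Ne(k, 0)), (b, True))


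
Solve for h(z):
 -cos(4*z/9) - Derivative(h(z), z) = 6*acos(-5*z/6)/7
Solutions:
 h(z) = C1 - 6*z*acos(-5*z/6)/7 - 6*sqrt(36 - 25*z^2)/35 - 9*sin(4*z/9)/4


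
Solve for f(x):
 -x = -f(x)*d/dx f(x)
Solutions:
 f(x) = -sqrt(C1 + x^2)
 f(x) = sqrt(C1 + x^2)


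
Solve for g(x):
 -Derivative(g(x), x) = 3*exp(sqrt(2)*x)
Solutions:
 g(x) = C1 - 3*sqrt(2)*exp(sqrt(2)*x)/2


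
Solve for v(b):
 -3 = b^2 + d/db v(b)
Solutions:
 v(b) = C1 - b^3/3 - 3*b


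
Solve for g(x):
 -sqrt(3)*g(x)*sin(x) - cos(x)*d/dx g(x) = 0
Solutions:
 g(x) = C1*cos(x)^(sqrt(3))


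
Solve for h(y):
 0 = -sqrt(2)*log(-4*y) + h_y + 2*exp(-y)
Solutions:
 h(y) = C1 + sqrt(2)*y*log(-y) + sqrt(2)*y*(-1 + 2*log(2)) + 2*exp(-y)


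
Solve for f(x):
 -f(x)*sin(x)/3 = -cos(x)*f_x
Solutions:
 f(x) = C1/cos(x)^(1/3)


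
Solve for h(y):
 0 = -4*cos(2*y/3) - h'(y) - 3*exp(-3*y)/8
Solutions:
 h(y) = C1 - 6*sin(2*y/3) + exp(-3*y)/8


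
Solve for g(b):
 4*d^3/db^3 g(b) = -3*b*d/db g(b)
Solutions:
 g(b) = C1 + Integral(C2*airyai(-6^(1/3)*b/2) + C3*airybi(-6^(1/3)*b/2), b)


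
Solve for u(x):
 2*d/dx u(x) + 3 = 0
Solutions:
 u(x) = C1 - 3*x/2


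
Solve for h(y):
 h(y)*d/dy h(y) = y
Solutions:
 h(y) = -sqrt(C1 + y^2)
 h(y) = sqrt(C1 + y^2)


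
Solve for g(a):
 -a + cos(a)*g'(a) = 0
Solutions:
 g(a) = C1 + Integral(a/cos(a), a)


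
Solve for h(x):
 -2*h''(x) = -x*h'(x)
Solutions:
 h(x) = C1 + C2*erfi(x/2)


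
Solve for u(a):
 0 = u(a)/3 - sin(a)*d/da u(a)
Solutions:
 u(a) = C1*(cos(a) - 1)^(1/6)/(cos(a) + 1)^(1/6)


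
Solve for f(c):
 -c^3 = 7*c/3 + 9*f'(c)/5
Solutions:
 f(c) = C1 - 5*c^4/36 - 35*c^2/54


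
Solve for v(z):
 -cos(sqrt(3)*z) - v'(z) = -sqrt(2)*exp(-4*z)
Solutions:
 v(z) = C1 - sqrt(3)*sin(sqrt(3)*z)/3 - sqrt(2)*exp(-4*z)/4


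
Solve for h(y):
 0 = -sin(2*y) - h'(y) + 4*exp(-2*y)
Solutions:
 h(y) = C1 + cos(2*y)/2 - 2*exp(-2*y)


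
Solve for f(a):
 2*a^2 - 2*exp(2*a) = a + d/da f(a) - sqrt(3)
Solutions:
 f(a) = C1 + 2*a^3/3 - a^2/2 + sqrt(3)*a - exp(2*a)


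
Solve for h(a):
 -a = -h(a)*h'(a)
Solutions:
 h(a) = -sqrt(C1 + a^2)
 h(a) = sqrt(C1 + a^2)


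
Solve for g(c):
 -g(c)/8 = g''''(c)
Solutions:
 g(c) = (C1*sin(2^(3/4)*c/4) + C2*cos(2^(3/4)*c/4))*exp(-2^(3/4)*c/4) + (C3*sin(2^(3/4)*c/4) + C4*cos(2^(3/4)*c/4))*exp(2^(3/4)*c/4)


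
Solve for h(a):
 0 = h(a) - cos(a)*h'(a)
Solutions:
 h(a) = C1*sqrt(sin(a) + 1)/sqrt(sin(a) - 1)


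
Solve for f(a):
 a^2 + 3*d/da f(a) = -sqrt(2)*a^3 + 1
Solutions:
 f(a) = C1 - sqrt(2)*a^4/12 - a^3/9 + a/3


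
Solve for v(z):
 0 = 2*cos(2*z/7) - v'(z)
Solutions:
 v(z) = C1 + 7*sin(2*z/7)


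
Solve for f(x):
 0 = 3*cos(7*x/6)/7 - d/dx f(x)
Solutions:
 f(x) = C1 + 18*sin(7*x/6)/49


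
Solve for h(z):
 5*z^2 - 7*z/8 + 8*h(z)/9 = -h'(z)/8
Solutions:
 h(z) = C1*exp(-64*z/9) - 45*z^2/8 + 657*z/256 - 5913/16384


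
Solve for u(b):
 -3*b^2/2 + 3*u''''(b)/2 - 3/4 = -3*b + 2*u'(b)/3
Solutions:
 u(b) = C1 + C4*exp(2^(2/3)*3^(1/3)*b/3) - 3*b^3/4 + 9*b^2/4 - 9*b/8 + (C2*sin(2^(2/3)*3^(5/6)*b/6) + C3*cos(2^(2/3)*3^(5/6)*b/6))*exp(-2^(2/3)*3^(1/3)*b/6)


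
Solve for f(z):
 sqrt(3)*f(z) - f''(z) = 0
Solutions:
 f(z) = C1*exp(-3^(1/4)*z) + C2*exp(3^(1/4)*z)


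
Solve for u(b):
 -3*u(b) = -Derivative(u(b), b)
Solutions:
 u(b) = C1*exp(3*b)


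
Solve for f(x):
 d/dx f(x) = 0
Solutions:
 f(x) = C1


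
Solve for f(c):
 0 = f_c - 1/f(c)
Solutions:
 f(c) = -sqrt(C1 + 2*c)
 f(c) = sqrt(C1 + 2*c)


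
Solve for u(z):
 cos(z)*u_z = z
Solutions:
 u(z) = C1 + Integral(z/cos(z), z)


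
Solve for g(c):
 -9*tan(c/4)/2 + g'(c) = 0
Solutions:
 g(c) = C1 - 18*log(cos(c/4))


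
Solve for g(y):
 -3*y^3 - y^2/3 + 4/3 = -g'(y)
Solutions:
 g(y) = C1 + 3*y^4/4 + y^3/9 - 4*y/3


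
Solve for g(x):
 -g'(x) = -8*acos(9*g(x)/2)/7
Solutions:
 Integral(1/acos(9*_y/2), (_y, g(x))) = C1 + 8*x/7


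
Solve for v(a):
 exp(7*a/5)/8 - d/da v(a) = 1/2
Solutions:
 v(a) = C1 - a/2 + 5*exp(7*a/5)/56


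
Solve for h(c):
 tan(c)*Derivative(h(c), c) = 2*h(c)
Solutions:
 h(c) = C1*sin(c)^2


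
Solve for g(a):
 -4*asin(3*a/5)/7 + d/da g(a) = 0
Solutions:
 g(a) = C1 + 4*a*asin(3*a/5)/7 + 4*sqrt(25 - 9*a^2)/21


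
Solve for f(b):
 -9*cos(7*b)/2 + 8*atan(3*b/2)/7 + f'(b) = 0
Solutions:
 f(b) = C1 - 8*b*atan(3*b/2)/7 + 8*log(9*b^2 + 4)/21 + 9*sin(7*b)/14


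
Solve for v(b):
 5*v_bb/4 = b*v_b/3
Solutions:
 v(b) = C1 + C2*erfi(sqrt(30)*b/15)


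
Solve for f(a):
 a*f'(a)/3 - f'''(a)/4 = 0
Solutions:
 f(a) = C1 + Integral(C2*airyai(6^(2/3)*a/3) + C3*airybi(6^(2/3)*a/3), a)


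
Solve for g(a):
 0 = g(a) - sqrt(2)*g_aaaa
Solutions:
 g(a) = C1*exp(-2^(7/8)*a/2) + C2*exp(2^(7/8)*a/2) + C3*sin(2^(7/8)*a/2) + C4*cos(2^(7/8)*a/2)


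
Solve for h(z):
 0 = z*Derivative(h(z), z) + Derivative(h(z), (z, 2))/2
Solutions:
 h(z) = C1 + C2*erf(z)


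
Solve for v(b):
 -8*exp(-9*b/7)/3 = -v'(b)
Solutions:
 v(b) = C1 - 56*exp(-9*b/7)/27


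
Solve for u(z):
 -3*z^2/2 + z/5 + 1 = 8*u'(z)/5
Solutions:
 u(z) = C1 - 5*z^3/16 + z^2/16 + 5*z/8


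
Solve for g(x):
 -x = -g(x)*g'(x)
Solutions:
 g(x) = -sqrt(C1 + x^2)
 g(x) = sqrt(C1 + x^2)


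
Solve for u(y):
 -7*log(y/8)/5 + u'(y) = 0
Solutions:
 u(y) = C1 + 7*y*log(y)/5 - 21*y*log(2)/5 - 7*y/5


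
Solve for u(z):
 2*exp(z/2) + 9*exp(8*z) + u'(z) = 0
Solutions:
 u(z) = C1 - 4*exp(z/2) - 9*exp(8*z)/8


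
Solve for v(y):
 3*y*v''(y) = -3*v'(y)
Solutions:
 v(y) = C1 + C2*log(y)


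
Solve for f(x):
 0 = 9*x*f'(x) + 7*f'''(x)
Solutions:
 f(x) = C1 + Integral(C2*airyai(-21^(2/3)*x/7) + C3*airybi(-21^(2/3)*x/7), x)


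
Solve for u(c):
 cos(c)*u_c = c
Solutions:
 u(c) = C1 + Integral(c/cos(c), c)


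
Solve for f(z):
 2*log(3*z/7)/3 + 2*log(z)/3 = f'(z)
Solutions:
 f(z) = C1 + 4*z*log(z)/3 - 4*z/3 - 2*z*log(7)/3 + 2*z*log(3)/3


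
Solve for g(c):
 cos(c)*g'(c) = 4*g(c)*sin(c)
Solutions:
 g(c) = C1/cos(c)^4


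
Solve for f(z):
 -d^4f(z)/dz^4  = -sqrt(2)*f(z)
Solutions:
 f(z) = C1*exp(-2^(1/8)*z) + C2*exp(2^(1/8)*z) + C3*sin(2^(1/8)*z) + C4*cos(2^(1/8)*z)


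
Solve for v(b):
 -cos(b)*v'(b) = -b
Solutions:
 v(b) = C1 + Integral(b/cos(b), b)


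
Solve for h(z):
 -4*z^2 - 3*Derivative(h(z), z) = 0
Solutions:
 h(z) = C1 - 4*z^3/9


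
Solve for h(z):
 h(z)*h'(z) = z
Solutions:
 h(z) = -sqrt(C1 + z^2)
 h(z) = sqrt(C1 + z^2)


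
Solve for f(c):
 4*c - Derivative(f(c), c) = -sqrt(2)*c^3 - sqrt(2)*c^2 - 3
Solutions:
 f(c) = C1 + sqrt(2)*c^4/4 + sqrt(2)*c^3/3 + 2*c^2 + 3*c


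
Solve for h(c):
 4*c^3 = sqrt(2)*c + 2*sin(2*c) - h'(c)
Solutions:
 h(c) = C1 - c^4 + sqrt(2)*c^2/2 - cos(2*c)


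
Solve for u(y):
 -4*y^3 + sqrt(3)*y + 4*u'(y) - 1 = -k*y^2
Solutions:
 u(y) = C1 - k*y^3/12 + y^4/4 - sqrt(3)*y^2/8 + y/4


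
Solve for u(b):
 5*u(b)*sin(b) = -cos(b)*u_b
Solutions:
 u(b) = C1*cos(b)^5


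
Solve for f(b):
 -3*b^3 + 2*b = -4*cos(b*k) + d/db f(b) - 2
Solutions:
 f(b) = C1 - 3*b^4/4 + b^2 + 2*b + 4*sin(b*k)/k


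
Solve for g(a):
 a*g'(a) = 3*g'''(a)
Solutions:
 g(a) = C1 + Integral(C2*airyai(3^(2/3)*a/3) + C3*airybi(3^(2/3)*a/3), a)


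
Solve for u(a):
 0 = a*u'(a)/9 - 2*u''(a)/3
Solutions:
 u(a) = C1 + C2*erfi(sqrt(3)*a/6)


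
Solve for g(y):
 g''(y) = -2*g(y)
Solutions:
 g(y) = C1*sin(sqrt(2)*y) + C2*cos(sqrt(2)*y)


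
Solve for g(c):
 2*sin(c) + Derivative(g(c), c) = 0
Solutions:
 g(c) = C1 + 2*cos(c)


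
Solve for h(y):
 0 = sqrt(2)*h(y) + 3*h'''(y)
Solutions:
 h(y) = C3*exp(-2^(1/6)*3^(2/3)*y/3) + (C1*sin(6^(1/6)*y/2) + C2*cos(6^(1/6)*y/2))*exp(2^(1/6)*3^(2/3)*y/6)


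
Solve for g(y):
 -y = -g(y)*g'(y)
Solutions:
 g(y) = -sqrt(C1 + y^2)
 g(y) = sqrt(C1 + y^2)


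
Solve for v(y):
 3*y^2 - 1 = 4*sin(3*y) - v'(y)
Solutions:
 v(y) = C1 - y^3 + y - 4*cos(3*y)/3


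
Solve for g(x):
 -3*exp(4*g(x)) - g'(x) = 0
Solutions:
 g(x) = log(-I*(1/(C1 + 12*x))^(1/4))
 g(x) = log(I*(1/(C1 + 12*x))^(1/4))
 g(x) = log(-(1/(C1 + 12*x))^(1/4))
 g(x) = log(1/(C1 + 12*x))/4


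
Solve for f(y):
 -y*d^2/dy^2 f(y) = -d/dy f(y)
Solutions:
 f(y) = C1 + C2*y^2


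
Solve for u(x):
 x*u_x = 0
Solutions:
 u(x) = C1


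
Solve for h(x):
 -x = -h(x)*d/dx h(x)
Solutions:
 h(x) = -sqrt(C1 + x^2)
 h(x) = sqrt(C1 + x^2)


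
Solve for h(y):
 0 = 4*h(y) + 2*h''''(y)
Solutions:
 h(y) = (C1*sin(2^(3/4)*y/2) + C2*cos(2^(3/4)*y/2))*exp(-2^(3/4)*y/2) + (C3*sin(2^(3/4)*y/2) + C4*cos(2^(3/4)*y/2))*exp(2^(3/4)*y/2)


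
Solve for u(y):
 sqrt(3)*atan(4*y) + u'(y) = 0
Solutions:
 u(y) = C1 - sqrt(3)*(y*atan(4*y) - log(16*y^2 + 1)/8)


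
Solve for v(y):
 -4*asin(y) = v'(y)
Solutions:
 v(y) = C1 - 4*y*asin(y) - 4*sqrt(1 - y^2)


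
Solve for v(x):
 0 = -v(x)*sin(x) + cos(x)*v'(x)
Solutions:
 v(x) = C1/cos(x)


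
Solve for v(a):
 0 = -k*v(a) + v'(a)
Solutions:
 v(a) = C1*exp(a*k)


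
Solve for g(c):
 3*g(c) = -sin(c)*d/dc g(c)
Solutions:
 g(c) = C1*(cos(c) + 1)^(3/2)/(cos(c) - 1)^(3/2)


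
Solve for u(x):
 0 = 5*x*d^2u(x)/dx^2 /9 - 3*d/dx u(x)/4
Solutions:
 u(x) = C1 + C2*x^(47/20)


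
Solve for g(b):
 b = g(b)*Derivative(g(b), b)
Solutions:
 g(b) = -sqrt(C1 + b^2)
 g(b) = sqrt(C1 + b^2)


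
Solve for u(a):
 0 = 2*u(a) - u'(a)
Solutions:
 u(a) = C1*exp(2*a)


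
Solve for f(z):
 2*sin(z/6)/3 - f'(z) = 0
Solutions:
 f(z) = C1 - 4*cos(z/6)


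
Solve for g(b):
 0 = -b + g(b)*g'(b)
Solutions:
 g(b) = -sqrt(C1 + b^2)
 g(b) = sqrt(C1 + b^2)


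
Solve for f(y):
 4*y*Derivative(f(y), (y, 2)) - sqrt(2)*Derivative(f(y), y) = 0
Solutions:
 f(y) = C1 + C2*y^(sqrt(2)/4 + 1)


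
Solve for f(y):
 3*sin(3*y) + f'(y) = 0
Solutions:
 f(y) = C1 + cos(3*y)


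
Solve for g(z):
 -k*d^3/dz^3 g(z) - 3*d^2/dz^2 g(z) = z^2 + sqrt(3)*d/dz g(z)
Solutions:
 g(z) = C1 + C2*exp(z*(sqrt(-4*sqrt(3)*k + 9) - 3)/(2*k)) + C3*exp(-z*(sqrt(-4*sqrt(3)*k + 9) + 3)/(2*k)) + 2*k*z/3 - sqrt(3)*z^3/9 + z^2 - 2*sqrt(3)*z


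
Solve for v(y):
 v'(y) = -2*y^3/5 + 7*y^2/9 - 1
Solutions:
 v(y) = C1 - y^4/10 + 7*y^3/27 - y


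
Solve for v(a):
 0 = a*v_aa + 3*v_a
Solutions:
 v(a) = C1 + C2/a^2


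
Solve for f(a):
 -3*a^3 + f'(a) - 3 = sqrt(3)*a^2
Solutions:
 f(a) = C1 + 3*a^4/4 + sqrt(3)*a^3/3 + 3*a


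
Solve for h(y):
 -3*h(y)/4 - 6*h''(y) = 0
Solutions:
 h(y) = C1*sin(sqrt(2)*y/4) + C2*cos(sqrt(2)*y/4)


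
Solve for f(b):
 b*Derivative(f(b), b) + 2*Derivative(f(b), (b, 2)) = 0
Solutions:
 f(b) = C1 + C2*erf(b/2)


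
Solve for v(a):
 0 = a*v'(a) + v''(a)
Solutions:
 v(a) = C1 + C2*erf(sqrt(2)*a/2)


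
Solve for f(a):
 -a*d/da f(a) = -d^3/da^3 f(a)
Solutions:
 f(a) = C1 + Integral(C2*airyai(a) + C3*airybi(a), a)


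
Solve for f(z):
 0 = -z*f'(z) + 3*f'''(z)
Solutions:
 f(z) = C1 + Integral(C2*airyai(3^(2/3)*z/3) + C3*airybi(3^(2/3)*z/3), z)


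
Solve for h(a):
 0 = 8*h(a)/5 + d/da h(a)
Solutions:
 h(a) = C1*exp(-8*a/5)


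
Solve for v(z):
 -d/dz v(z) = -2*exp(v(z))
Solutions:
 v(z) = log(-1/(C1 + 2*z))


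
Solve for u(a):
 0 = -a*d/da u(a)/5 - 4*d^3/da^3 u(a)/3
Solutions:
 u(a) = C1 + Integral(C2*airyai(-150^(1/3)*a/10) + C3*airybi(-150^(1/3)*a/10), a)


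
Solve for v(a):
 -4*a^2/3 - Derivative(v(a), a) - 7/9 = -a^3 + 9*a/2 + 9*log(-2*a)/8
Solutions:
 v(a) = C1 + a^4/4 - 4*a^3/9 - 9*a^2/4 - 9*a*log(-a)/8 + a*(25 - 81*log(2))/72


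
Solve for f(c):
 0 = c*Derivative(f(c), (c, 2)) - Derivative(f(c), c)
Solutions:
 f(c) = C1 + C2*c^2


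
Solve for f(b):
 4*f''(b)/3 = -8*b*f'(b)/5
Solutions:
 f(b) = C1 + C2*erf(sqrt(15)*b/5)


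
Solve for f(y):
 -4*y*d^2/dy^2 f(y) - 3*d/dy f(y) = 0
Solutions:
 f(y) = C1 + C2*y^(1/4)


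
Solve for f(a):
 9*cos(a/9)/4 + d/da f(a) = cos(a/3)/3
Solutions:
 f(a) = C1 - 81*sin(a/9)/4 + sin(a/3)


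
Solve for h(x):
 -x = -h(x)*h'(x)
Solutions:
 h(x) = -sqrt(C1 + x^2)
 h(x) = sqrt(C1 + x^2)


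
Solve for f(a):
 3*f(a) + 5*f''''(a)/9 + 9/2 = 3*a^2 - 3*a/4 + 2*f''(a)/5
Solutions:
 f(a) = a^2 - a/4 + (C1*sin(15^(3/4)*a*sin(atan(sqrt(366)/3)/2)/5) + C2*cos(15^(3/4)*a*sin(atan(sqrt(366)/3)/2)/5))*exp(-15^(3/4)*a*cos(atan(sqrt(366)/3)/2)/5) + (C3*sin(15^(3/4)*a*sin(atan(sqrt(366)/3)/2)/5) + C4*cos(15^(3/4)*a*sin(atan(sqrt(366)/3)/2)/5))*exp(15^(3/4)*a*cos(atan(sqrt(366)/3)/2)/5) - 37/30


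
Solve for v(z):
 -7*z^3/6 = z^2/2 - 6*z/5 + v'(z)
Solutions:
 v(z) = C1 - 7*z^4/24 - z^3/6 + 3*z^2/5


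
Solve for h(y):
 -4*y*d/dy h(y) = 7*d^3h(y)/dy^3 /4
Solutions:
 h(y) = C1 + Integral(C2*airyai(-2*2^(1/3)*7^(2/3)*y/7) + C3*airybi(-2*2^(1/3)*7^(2/3)*y/7), y)


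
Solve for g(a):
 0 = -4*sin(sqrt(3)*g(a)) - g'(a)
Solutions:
 g(a) = sqrt(3)*(-acos((-exp(2*sqrt(3)*C1) - exp(8*sqrt(3)*a))/(exp(2*sqrt(3)*C1) - exp(8*sqrt(3)*a))) + 2*pi)/3
 g(a) = sqrt(3)*acos((-exp(2*sqrt(3)*C1) - exp(8*sqrt(3)*a))/(exp(2*sqrt(3)*C1) - exp(8*sqrt(3)*a)))/3


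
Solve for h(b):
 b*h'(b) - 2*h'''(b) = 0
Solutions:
 h(b) = C1 + Integral(C2*airyai(2^(2/3)*b/2) + C3*airybi(2^(2/3)*b/2), b)


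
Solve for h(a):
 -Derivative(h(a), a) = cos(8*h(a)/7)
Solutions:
 a - 7*log(sin(8*h(a)/7) - 1)/16 + 7*log(sin(8*h(a)/7) + 1)/16 = C1


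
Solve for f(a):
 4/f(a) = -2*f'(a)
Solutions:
 f(a) = -sqrt(C1 - 4*a)
 f(a) = sqrt(C1 - 4*a)


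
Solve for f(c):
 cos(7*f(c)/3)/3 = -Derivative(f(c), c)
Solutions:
 c/3 - 3*log(sin(7*f(c)/3) - 1)/14 + 3*log(sin(7*f(c)/3) + 1)/14 = C1


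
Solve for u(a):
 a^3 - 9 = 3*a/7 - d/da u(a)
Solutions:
 u(a) = C1 - a^4/4 + 3*a^2/14 + 9*a


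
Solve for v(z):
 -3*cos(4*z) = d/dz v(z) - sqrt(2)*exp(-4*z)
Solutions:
 v(z) = C1 - 3*sin(4*z)/4 - sqrt(2)*exp(-4*z)/4


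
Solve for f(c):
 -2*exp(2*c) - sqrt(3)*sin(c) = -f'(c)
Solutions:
 f(c) = C1 + exp(2*c) - sqrt(3)*cos(c)


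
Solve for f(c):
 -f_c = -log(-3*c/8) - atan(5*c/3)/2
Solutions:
 f(c) = C1 + c*log(-c) + c*atan(5*c/3)/2 - 3*c*log(2) - c + c*log(3) - 3*log(25*c^2 + 9)/20


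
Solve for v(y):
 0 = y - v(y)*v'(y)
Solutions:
 v(y) = -sqrt(C1 + y^2)
 v(y) = sqrt(C1 + y^2)


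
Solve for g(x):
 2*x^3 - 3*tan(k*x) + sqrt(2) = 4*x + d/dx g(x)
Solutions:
 g(x) = C1 + x^4/2 - 2*x^2 + sqrt(2)*x - 3*Piecewise((-log(cos(k*x))/k, Ne(k, 0)), (0, True))


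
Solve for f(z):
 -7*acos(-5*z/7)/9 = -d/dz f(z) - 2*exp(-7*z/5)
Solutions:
 f(z) = C1 + 7*z*acos(-5*z/7)/9 + 7*sqrt(49 - 25*z^2)/45 + 10*exp(-7*z/5)/7


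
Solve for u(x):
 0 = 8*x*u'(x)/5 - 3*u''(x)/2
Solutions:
 u(x) = C1 + C2*erfi(2*sqrt(30)*x/15)


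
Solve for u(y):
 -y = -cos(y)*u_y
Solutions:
 u(y) = C1 + Integral(y/cos(y), y)


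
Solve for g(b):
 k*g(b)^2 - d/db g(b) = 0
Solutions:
 g(b) = -1/(C1 + b*k)


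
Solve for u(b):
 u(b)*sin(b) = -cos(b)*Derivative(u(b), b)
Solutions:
 u(b) = C1*cos(b)


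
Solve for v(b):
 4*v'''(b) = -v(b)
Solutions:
 v(b) = C3*exp(-2^(1/3)*b/2) + (C1*sin(2^(1/3)*sqrt(3)*b/4) + C2*cos(2^(1/3)*sqrt(3)*b/4))*exp(2^(1/3)*b/4)


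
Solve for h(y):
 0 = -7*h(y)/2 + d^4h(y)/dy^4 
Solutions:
 h(y) = C1*exp(-2^(3/4)*7^(1/4)*y/2) + C2*exp(2^(3/4)*7^(1/4)*y/2) + C3*sin(2^(3/4)*7^(1/4)*y/2) + C4*cos(2^(3/4)*7^(1/4)*y/2)


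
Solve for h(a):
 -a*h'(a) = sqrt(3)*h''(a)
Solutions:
 h(a) = C1 + C2*erf(sqrt(2)*3^(3/4)*a/6)


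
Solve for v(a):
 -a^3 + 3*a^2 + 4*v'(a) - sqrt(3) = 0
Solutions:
 v(a) = C1 + a^4/16 - a^3/4 + sqrt(3)*a/4


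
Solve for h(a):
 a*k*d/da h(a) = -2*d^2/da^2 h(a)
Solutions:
 h(a) = Piecewise((-sqrt(pi)*C1*erf(a*sqrt(k)/2)/sqrt(k) - C2, (k > 0) | (k < 0)), (-C1*a - C2, True))


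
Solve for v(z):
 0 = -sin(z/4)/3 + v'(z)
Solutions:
 v(z) = C1 - 4*cos(z/4)/3


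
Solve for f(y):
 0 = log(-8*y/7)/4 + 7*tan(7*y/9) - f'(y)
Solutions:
 f(y) = C1 + y*log(-y)/4 - y*log(7) - y/4 + 3*y*log(14)/4 - 9*log(cos(7*y/9))


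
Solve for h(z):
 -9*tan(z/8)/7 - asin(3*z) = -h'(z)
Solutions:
 h(z) = C1 + z*asin(3*z) + sqrt(1 - 9*z^2)/3 - 72*log(cos(z/8))/7


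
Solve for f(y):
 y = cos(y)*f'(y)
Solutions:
 f(y) = C1 + Integral(y/cos(y), y)


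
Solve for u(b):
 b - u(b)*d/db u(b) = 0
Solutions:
 u(b) = -sqrt(C1 + b^2)
 u(b) = sqrt(C1 + b^2)


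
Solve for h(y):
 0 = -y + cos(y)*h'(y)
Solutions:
 h(y) = C1 + Integral(y/cos(y), y)


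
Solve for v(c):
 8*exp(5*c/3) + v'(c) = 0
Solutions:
 v(c) = C1 - 24*exp(5*c/3)/5


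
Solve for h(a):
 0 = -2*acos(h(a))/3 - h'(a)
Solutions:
 Integral(1/acos(_y), (_y, h(a))) = C1 - 2*a/3


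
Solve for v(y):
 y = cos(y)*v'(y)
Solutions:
 v(y) = C1 + Integral(y/cos(y), y)


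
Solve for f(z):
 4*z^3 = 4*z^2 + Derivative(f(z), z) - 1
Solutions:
 f(z) = C1 + z^4 - 4*z^3/3 + z


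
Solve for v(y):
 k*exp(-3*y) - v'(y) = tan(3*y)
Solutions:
 v(y) = C1 - k*exp(-3*y)/3 - log(tan(3*y)^2 + 1)/6


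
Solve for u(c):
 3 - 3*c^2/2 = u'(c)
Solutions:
 u(c) = C1 - c^3/2 + 3*c


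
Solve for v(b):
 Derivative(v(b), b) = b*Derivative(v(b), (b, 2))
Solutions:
 v(b) = C1 + C2*b^2


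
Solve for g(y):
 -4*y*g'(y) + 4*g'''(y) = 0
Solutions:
 g(y) = C1 + Integral(C2*airyai(y) + C3*airybi(y), y)


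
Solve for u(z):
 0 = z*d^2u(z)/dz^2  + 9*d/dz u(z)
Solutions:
 u(z) = C1 + C2/z^8


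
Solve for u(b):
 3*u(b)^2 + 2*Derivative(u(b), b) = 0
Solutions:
 u(b) = 2/(C1 + 3*b)


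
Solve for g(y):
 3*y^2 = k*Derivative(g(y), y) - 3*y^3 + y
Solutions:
 g(y) = C1 + 3*y^4/(4*k) + y^3/k - y^2/(2*k)


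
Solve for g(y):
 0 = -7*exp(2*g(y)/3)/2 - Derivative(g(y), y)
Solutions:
 g(y) = 3*log(-sqrt(-1/(C1 - 7*y))) + 3*log(3)/2
 g(y) = 3*log(-1/(C1 - 7*y))/2 + 3*log(3)/2
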